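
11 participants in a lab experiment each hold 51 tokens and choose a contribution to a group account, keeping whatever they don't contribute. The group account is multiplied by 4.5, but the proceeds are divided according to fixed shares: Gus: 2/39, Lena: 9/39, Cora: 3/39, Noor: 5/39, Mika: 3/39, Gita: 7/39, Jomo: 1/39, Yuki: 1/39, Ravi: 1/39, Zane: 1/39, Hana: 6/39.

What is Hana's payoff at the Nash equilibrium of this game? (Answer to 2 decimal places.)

For player j, contributing a unit is worthwhile iff 4.5 × (j's share) ≥ 1, i.e. iff j's share is at least 0.2222.
The only share above 0.2222 is Lena's 9/39, contributing 51; the remaining 10 contribute 0. Total contributed: 51.
Hana keeps 51 and receives 4.5 × 51 × 6/39 = 35.31 from the group account, for a payoff of 86.31.

86.31 tokens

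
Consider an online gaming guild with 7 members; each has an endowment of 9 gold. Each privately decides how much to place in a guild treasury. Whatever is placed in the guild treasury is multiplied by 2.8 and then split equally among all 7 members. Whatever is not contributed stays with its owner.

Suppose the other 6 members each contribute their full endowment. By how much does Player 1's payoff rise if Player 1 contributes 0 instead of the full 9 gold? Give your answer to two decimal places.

Switching from a contribution of 9 to 0 lets Player 1 keep an extra 9 gold, but lowers the guild treasury by 9, which costs Player 1 their own share of that drop: 2.8/7 × 9 = 3.60.
Net gain = 9 − 3.60 = 5.40. The private return per contributed unit (0.4000) is below 1, so free-riding is indeed the best response regardless of what the others do.

5.40 gold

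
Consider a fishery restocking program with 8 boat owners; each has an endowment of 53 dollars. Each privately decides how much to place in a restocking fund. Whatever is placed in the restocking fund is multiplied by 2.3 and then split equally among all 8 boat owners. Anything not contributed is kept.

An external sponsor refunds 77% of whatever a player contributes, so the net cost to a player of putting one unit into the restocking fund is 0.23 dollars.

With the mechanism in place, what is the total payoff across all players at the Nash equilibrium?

1301.68 dollars

With the mechanism, a contributed unit returns (2.3/8) / 0.23 = 1.2500 per unit of net cost to the contributor — now above 1 — so contributing fully is weakly dominant for every player.
So the Nash equilibrium is full contribution by all 8; the group earns 8 × (53 × 0.77 + 2.3 × 53) = 1301.68.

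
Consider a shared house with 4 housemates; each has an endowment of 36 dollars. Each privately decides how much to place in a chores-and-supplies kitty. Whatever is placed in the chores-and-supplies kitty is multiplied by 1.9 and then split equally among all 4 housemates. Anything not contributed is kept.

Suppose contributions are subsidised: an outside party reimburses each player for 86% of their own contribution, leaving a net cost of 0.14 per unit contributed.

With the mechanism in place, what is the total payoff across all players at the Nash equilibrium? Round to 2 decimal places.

Under the mechanism each unit contributed yields (1.9/4) / 0.14 = 3.3929 back to its contributor per unit of net cost, which exceeds 1, making full contribution the dominant choice for everyone.
So the Nash equilibrium is full contribution by all 4; the group earns 4 × (36 × 0.86 + 1.9 × 36) = 397.44.

397.44 dollars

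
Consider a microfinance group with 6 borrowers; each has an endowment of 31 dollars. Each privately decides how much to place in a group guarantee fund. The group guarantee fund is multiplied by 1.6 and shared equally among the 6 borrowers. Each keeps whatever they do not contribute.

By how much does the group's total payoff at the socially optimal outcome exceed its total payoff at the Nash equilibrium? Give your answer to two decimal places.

111.60 dollars

Each contributed unit returns 1.6/6 = 0.2667 to its contributor — below 1 — so contributing 0 is dominant for every player. At the Nash equilibrium everyone keeps their 31, and the group total is 6 × 31 = 186.
Each contributed unit returns 1.600 to the group as a whole (0.2667 to each of 6 players), which exceeds 1, so the social optimum is full contribution: group total = 1.600 × 186 = 297.60.
Efficiency loss = 297.60 − 186 = 111.60.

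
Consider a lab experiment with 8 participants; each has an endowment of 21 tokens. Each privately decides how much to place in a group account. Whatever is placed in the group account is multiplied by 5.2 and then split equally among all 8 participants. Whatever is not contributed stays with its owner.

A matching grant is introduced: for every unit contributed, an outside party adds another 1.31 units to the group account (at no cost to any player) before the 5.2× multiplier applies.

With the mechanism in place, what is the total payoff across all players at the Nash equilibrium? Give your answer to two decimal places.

With the mechanism, a contributed unit returns 5.2 × 2.31 / 8 = 1.5015 per unit of net cost to the contributor — now above 1 — so contributing fully is weakly dominant for every player.
At the Nash equilibrium everyone contributes 21. Group total payoff = 5.2 × 2.31 × 168 = 2018.02.

2018.02 tokens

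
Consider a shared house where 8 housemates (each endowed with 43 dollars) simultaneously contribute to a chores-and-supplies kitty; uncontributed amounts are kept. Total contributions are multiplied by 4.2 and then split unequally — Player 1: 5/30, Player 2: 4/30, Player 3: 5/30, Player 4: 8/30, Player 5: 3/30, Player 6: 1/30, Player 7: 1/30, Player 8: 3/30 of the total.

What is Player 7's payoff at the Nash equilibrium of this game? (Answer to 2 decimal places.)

Each unit j contributes comes back to j as 4.2 × (j's share), so j prefers to contribute only if that share exceeds 1/4.2 = 0.2381; otherwise keeping the unit dominates.
Only Player 4 (8/30) clears that bar, contributing 43; the remaining 7 contribute 0. Total contributed: 43.
Player 7 keeps 43 and receives 4.2 × 43 × 1/30 = 6.02 from the chores-and-supplies kitty, for a payoff of 49.02.

49.02 dollars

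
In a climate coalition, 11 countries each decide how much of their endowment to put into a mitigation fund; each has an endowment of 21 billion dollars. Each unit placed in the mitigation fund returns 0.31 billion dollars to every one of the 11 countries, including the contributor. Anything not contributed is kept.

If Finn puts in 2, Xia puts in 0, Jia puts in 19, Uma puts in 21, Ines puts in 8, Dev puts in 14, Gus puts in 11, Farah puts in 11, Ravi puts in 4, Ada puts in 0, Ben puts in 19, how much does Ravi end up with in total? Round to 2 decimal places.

Total contributed: 2 + 0 + 19 + 21 + 8 + 14 + 11 + 11 + 4 + 0 + 19 = 109.
Each receives 0.31 × 109 = 33.79 from the mitigation fund.
Ravi keeps 21 − 4 = 17, so Ravi's payoff is 17 + 33.79 = 50.79.

50.79 billion dollars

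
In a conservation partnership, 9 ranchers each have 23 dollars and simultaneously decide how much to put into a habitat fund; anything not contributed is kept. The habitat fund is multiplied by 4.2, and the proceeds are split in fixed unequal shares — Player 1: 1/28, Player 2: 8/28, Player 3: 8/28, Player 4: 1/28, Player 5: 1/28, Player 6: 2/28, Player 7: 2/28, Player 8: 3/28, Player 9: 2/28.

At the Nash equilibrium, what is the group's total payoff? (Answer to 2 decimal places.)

Player j's private return per contributed unit is 4.2 × (j's share). Contributing is weakly dominant for j when that share is at least 1/4.2 = 0.2381, and contributing 0 is dominant otherwise.
Player 2 and Player 3 clear that bar, contributing 23 each; the remaining 7 contribute 0. Total contributed: 46.
The habitat fund pays out 4.2 × 46 = 193.20 in total (split across the unequal shares, but the aggregate is all that matters for the group sum).
The 7 free-riders keep 23 each, adding 161. Group total = 161 + 193.20 = 354.20.

354.20 dollars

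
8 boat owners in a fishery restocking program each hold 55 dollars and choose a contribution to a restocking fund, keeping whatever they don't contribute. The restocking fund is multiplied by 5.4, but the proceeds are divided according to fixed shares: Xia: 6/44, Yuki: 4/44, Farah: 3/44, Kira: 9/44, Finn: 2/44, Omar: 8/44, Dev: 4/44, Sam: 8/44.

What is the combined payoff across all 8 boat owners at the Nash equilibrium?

682.00 dollars

For player j, contributing a unit is worthwhile iff 5.4 × (j's share) ≥ 1, i.e. iff j's share is at least 0.1852.
The only share above 0.1852 is Kira's 9/44, contributing 55; the remaining 7 contribute 0. Total contributed: 55.
The restocking fund pays out 5.4 × 55 = 297.00 in total (split across the unequal shares, but the aggregate is all that matters for the group sum).
The 7 free-riders keep 55 each, adding 385. Group total = 385 + 297.00 = 682.00.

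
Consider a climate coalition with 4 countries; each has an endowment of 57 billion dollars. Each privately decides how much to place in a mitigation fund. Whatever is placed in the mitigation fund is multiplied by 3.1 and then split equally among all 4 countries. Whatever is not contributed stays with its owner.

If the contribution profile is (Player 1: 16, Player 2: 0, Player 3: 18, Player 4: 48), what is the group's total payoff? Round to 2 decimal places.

Total contributed: 16 + 0 + 18 + 48 = 82; total kept: 4 × 57 − 82 = 146.
The mitigation fund pays out 3.1 × 82 = 254.20 in aggregate.
Group total = 146 + 254.20 = 400.20.

400.20 billion dollars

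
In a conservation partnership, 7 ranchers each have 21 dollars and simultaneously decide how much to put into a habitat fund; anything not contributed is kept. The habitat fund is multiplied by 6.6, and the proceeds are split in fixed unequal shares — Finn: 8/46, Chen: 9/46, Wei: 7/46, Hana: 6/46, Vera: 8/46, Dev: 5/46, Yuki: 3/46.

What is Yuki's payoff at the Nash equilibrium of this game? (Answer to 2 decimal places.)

For player j, contributing a unit is worthwhile iff 6.6 × (j's share) ≥ 1, i.e. iff j's share is at least 0.1515.
Finn, Chen, Wei and Vera are above the threshold, contributing 21 each; the remaining 3 contribute 0. Total contributed: 84.
Yuki keeps 21 and receives 6.6 × 84 × 3/46 = 36.16 from the habitat fund, for a payoff of 57.16.

57.16 dollars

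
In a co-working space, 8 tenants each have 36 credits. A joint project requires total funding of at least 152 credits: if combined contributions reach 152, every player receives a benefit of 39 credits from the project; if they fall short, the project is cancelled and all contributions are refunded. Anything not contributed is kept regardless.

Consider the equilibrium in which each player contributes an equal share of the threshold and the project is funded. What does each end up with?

56 credits

Equal share of the threshold: 152/8 = 19.
At this profile no one gains by cutting their contribution: any cut drops the total below 152, the project is cancelled, contributions are refunded, and the deviator ends with 36, which is less than 36 − 19 + 39 = 56. Contributing more than 19 just wastes the excess. So contributing exactly 19 is a best response.
Each player's payoff: 36 − 19 + 39 = 56.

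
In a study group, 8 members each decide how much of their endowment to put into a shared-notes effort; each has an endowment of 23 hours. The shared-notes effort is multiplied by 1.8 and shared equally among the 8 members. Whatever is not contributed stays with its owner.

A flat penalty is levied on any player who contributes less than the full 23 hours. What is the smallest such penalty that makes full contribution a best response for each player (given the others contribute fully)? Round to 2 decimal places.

17.83 hours

Given the others contribute fully, the best deviation is to contribute 0 (any partial contribution still incurs the fine and gives up units whose private return 0.2250 is below 1).
Deviating from 23 to 0 saves 23 hours but forfeits the deviator's share of the drop in the shared-notes effort: 1.8/8 × 23 = 5.17.
So the deviation gain is 23 − 5.17 = 17.83, and the fine must be at least 17.83 hours to wipe it out.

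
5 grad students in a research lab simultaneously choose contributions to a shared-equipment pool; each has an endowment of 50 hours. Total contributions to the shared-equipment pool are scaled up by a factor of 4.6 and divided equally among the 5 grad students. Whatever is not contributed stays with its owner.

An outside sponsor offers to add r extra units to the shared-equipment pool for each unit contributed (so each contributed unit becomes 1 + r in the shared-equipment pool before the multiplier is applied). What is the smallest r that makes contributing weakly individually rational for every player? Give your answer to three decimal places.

0.087

With matching at rate r, one contributed unit becomes (1 + r) in the shared-equipment pool and returns 4.6 × (1 + r) / 5 to the contributor.
Setting this equal to 1: 1 + r = 5/4.6 = 1.0870.
So the minimum matching rate is r = 1.0870 − 1 = 0.087.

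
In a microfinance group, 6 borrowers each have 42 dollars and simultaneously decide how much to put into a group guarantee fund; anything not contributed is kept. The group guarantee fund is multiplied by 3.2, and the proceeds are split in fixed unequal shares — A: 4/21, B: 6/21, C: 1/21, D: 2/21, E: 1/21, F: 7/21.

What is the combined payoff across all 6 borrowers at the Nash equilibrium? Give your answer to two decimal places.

344.40 dollars

Player j's private return per contributed unit is 3.2 × (j's share). Contributing is weakly dominant for j when that share is at least 1/3.2 = 0.3125, and contributing 0 is dominant otherwise.
F alone (share 7/21) is above the threshold, contributing 42; the remaining 5 contribute 0. Total contributed: 42.
The group guarantee fund pays out 3.2 × 42 = 134.40 in total (split across the unequal shares, but the aggregate is all that matters for the group sum).
The 5 free-riders keep 42 each, adding 210. Group total = 210 + 134.40 = 344.40.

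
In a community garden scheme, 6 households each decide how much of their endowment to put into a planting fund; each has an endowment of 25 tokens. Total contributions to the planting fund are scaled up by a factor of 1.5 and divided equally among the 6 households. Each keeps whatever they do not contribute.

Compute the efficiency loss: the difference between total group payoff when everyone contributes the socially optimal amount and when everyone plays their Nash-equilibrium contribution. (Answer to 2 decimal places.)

75.00 tokens

Each contributed unit returns 1.5/6 = 0.2500 to its contributor — below 1 — so contributing 0 is dominant for every player. At the Nash equilibrium everyone keeps their 25, and the group total is 6 × 25 = 150.
Each contributed unit returns 1.500 to the group as a whole (0.2500 to each of 6 players), which exceeds 1, so the social optimum is full contribution: group total = 1.500 × 150 = 225.00.
Efficiency loss = 225.00 − 150 = 75.00.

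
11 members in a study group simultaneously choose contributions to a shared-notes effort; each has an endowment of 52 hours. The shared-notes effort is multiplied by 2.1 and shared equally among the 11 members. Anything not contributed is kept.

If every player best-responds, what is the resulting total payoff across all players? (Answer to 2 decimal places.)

Each contributed unit returns 2.1/11 = 0.1909 to its contributor — below 1 — so contributing 0 is dominant for every player. At the Nash equilibrium everyone keeps their 52, and the group total is 11 × 52 = 572.

572.00 hours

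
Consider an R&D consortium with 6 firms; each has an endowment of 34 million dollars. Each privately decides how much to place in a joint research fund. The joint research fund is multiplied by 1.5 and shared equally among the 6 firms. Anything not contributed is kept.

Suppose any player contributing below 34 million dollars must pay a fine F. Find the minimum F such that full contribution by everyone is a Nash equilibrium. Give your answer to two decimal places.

Given the others contribute fully, the best deviation is to contribute 0 (any partial contribution still incurs the fine and gives up units whose private return 0.2500 is below 1).
Deviating from 34 to 0 saves 34 million dollars but forfeits the deviator's share of the drop in the joint research fund: 1.5/6 × 34 = 8.50.
So the deviation gain is 34 − 8.50 = 25.50, and the fine must be at least 25.50 million dollars to wipe it out.

25.50 million dollars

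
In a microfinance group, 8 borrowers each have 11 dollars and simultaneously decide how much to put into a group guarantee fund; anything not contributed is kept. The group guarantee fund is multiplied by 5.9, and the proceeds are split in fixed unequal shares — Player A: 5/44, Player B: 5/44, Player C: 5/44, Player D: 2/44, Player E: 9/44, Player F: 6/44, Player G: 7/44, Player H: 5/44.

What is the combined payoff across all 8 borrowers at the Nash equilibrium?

141.90 dollars

Each unit j contributes comes back to j as 5.9 × (j's share), so j prefers to contribute only if that share exceeds 1/5.9 = 0.1695; otherwise keeping the unit dominates.
The only share above 0.1695 is Player E's 9/44, contributing 11; the remaining 7 contribute 0. Total contributed: 11.
The group guarantee fund pays out 5.9 × 11 = 64.90 in total (split across the unequal shares, but the aggregate is all that matters for the group sum).
The 7 free-riders keep 11 each, adding 77. Group total = 77 + 64.90 = 141.90.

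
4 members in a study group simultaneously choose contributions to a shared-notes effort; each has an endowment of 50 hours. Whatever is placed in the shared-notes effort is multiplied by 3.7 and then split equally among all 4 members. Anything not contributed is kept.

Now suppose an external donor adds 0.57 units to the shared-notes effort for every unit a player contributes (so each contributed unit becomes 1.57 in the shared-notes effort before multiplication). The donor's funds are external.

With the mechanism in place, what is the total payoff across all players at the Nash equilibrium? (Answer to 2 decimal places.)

1161.80 hours

The effective private return per unit is now 3.7 × 1.57 / 4 = 1.4523 > 1, so every player's dominant strategy flips to full contribution.
At the Nash equilibrium everyone contributes 50. Group total payoff = 3.7 × 1.57 × 200 = 1161.80.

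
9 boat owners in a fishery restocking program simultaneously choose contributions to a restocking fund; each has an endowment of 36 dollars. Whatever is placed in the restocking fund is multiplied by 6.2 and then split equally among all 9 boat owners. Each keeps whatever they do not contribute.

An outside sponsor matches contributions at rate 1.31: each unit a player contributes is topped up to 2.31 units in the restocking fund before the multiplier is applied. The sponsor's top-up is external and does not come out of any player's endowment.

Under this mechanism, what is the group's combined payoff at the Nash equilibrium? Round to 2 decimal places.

The effective private return per unit is now 6.2 × 2.31 / 9 = 1.5913 > 1, so every player's dominant strategy flips to full contribution.
At the Nash equilibrium everyone contributes 36. Group total payoff = 6.2 × 2.31 × 324 = 4640.33.

4640.33 dollars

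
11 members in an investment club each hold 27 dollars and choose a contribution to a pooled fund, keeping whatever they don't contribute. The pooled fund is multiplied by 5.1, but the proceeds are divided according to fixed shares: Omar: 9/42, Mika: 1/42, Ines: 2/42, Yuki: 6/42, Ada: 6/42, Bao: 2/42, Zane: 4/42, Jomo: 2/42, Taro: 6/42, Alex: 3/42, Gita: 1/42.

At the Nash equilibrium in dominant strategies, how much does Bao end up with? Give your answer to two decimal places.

A player with share s gets back 5.1·s per unit contributed, so full contribution is dominant for anyone with s > 1/5.1 = 0.1961 and zero contribution is dominant for anyone below.
Only Omar (9/42) clears that bar, contributing 27; the remaining 10 contribute 0. Total contributed: 27.
Bao keeps 27 and receives 5.1 × 27 × 2/42 = 6.56 from the pooled fund, for a payoff of 33.56.

33.56 dollars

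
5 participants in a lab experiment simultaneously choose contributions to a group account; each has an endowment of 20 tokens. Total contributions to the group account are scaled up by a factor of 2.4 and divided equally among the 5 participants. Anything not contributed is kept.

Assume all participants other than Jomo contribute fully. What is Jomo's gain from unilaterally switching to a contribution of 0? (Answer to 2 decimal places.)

10.40 tokens

Switching from a contribution of 20 to 0 lets Jomo keep an extra 20 tokens, but lowers the group account by 20, which costs Jomo their own share of that drop: 2.4/5 × 20 = 9.60.
Net gain = 20 − 9.60 = 10.40. The private return per contributed unit (0.4800) is below 1, so free-riding is indeed the best response regardless of what the others do.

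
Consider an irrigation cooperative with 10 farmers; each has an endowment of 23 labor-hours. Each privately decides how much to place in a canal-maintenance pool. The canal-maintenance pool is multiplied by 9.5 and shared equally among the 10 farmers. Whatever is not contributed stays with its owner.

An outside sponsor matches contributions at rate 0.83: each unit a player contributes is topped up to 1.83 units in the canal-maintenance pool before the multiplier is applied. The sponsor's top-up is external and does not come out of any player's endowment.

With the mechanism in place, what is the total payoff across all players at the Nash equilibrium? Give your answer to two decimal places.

3998.55 labor-hours

The effective private return per unit is now 9.5 × 1.83 / 10 = 1.7385 > 1, so every player's dominant strategy flips to full contribution.
So the Nash equilibrium is full contribution by all 10; the group earns 9.5 × 1.83 × 230 = 3998.55.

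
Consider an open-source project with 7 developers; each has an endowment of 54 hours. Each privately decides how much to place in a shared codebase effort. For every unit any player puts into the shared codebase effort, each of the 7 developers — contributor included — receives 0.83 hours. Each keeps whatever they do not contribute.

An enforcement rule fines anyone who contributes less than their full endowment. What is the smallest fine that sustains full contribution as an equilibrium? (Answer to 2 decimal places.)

Given the others contribute fully, the best deviation is to contribute 0 (any partial contribution still incurs the fine and gives up units whose private return 0.83 is below 1).
Deviating from 54 to 0 saves 54 hours but forfeits the deviator's share of the drop in the shared codebase effort: 0.83 × 54 = 44.82.
So the deviation gain is 54 − 44.82 = 9.18, and the fine must be at least 9.18 hours to wipe it out.

9.18 hours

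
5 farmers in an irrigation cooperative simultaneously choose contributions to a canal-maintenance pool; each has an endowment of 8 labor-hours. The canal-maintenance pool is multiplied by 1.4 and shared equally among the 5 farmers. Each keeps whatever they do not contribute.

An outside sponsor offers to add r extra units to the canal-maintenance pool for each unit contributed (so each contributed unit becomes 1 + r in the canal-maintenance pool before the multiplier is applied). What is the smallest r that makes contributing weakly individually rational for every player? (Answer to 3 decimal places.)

2.571

With matching at rate r, one contributed unit becomes (1 + r) in the canal-maintenance pool and returns 1.4 × (1 + r) / 5 to the contributor.
Setting this equal to 1: 1 + r = 5/1.4 = 3.5714.
So the minimum matching rate is r = 3.5714 − 1 = 2.571.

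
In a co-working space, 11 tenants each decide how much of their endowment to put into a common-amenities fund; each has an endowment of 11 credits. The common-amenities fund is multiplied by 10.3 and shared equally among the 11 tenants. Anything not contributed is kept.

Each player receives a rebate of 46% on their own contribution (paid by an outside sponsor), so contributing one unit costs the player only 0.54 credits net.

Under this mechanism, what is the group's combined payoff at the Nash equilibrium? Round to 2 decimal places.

1301.96 credits

With the mechanism, a contributed unit returns (10.3/11) / 0.54 = 1.7340 per unit of net cost to the contributor — now above 1 — so contributing fully is weakly dominant for every player.
So the Nash equilibrium is full contribution by all 11; the group earns 11 × (11 × 0.46 + 10.3 × 11) = 1301.96.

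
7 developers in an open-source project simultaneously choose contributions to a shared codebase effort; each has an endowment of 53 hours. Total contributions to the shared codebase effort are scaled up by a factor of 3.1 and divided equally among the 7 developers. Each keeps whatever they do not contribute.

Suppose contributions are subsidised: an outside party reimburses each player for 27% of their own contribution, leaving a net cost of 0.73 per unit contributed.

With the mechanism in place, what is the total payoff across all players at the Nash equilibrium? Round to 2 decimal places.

The effective private return is (3.1/7) / 0.73 = 0.6067, which is still under 1, so the mechanism doesn't change anyone's dominant strategy: zero contribution.
At the Nash equilibrium no one contributes; group total payoff = 7 × 53 = 371.

371.00 hours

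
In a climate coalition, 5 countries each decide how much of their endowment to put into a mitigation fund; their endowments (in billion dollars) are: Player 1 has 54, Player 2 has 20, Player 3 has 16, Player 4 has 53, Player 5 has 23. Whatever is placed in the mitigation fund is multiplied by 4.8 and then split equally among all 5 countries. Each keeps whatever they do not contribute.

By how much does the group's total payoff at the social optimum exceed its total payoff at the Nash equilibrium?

The private return per contributed unit is 4.8/5 = 0.9600 < 1 for every player regardless of endowment, so the Nash equilibrium is zero contribution and the group total is Σ E_j = 54 + 20 + 16 + 53 + 23 = 166.
Each contributed unit returns 4.800 to the group, so the social optimum is full contribution by everyone: group total = 4.800 × 166 = 796.80.
Efficiency loss = (4.800 − 1) × 166 = 630.80.

630.80 billion dollars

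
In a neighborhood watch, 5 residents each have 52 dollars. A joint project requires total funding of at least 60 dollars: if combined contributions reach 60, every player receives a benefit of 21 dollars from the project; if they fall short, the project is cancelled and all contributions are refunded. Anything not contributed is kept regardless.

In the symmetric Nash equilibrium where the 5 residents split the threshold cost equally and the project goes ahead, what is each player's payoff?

61 dollars

Equal share of the threshold: 60/5 = 12.
At this profile no one gains by cutting their contribution: any cut drops the total below 60, the project is cancelled, contributions are refunded, and the deviator ends with 52, which is less than 52 − 12 + 21 = 61. Contributing more than 12 just wastes the excess. So contributing exactly 12 is a best response.
Each player's payoff: 52 − 12 + 21 = 61.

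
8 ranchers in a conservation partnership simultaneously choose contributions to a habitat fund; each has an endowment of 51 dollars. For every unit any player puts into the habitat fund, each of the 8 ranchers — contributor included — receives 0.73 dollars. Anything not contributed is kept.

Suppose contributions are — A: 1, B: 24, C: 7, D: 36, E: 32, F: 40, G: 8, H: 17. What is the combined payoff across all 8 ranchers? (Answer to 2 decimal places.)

1206.60 dollars

Total contributed: 1 + 24 + 7 + 36 + 32 + 40 + 8 + 17 = 165; total kept: 8 × 51 − 165 = 243.
The habitat fund pays out 0.73 × 8 × 165 = 963.60 in aggregate.
Group total = 243 + 963.60 = 1206.60.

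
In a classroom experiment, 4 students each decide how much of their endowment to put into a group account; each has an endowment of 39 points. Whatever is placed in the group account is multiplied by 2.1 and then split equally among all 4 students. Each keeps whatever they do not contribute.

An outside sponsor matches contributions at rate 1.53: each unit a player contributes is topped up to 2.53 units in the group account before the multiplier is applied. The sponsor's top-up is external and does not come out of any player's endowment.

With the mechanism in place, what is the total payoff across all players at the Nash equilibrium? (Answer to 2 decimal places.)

Under the mechanism each unit contributed yields 2.1 × 2.53 / 4 = 1.3283 back to its contributor per unit of net cost, which exceeds 1, making full contribution the dominant choice for everyone.
At the Nash equilibrium everyone contributes 39. Group total payoff = 2.1 × 2.53 × 156 = 828.83.

828.83 points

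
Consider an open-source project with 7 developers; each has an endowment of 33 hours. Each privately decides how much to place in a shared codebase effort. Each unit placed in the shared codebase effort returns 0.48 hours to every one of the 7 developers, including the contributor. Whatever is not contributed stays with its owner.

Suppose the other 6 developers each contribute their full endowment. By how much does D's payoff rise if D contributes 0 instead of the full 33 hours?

17.16 hours

Switching from a contribution of 33 to 0 lets D keep an extra 33 hours, but lowers the shared codebase effort by 33, which costs D their own share of that drop: 0.48 × 33 = 15.84.
Net gain = 33 − 15.84 = 17.16. The private return per contributed unit (0.48) is below 1, so free-riding is indeed the best response regardless of what the others do.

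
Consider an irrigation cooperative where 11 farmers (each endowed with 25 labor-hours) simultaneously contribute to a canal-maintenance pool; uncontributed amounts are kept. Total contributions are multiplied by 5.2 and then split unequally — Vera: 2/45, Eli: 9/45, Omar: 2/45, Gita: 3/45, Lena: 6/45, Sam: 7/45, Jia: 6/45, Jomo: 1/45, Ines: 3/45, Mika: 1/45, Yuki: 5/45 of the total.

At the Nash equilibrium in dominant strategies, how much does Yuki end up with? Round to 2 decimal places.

For player j, contributing a unit is worthwhile iff 5.2 × (j's share) ≥ 1, i.e. iff j's share is at least 0.1923.
The only share above 0.1923 is Eli's 9/45, contributing 25; the remaining 10 contribute 0. Total contributed: 25.
Yuki keeps 25 and receives 5.2 × 25 × 5/45 = 14.44 from the canal-maintenance pool, for a payoff of 39.44.

39.44 labor-hours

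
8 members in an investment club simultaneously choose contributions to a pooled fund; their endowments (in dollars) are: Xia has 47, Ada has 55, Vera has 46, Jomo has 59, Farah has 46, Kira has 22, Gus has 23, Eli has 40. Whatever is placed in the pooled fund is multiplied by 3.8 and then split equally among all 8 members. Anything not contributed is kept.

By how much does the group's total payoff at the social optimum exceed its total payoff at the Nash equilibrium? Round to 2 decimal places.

946.40 dollars

The private return per contributed unit is 3.8/8 = 0.4750 < 1 for every player regardless of endowment, so the Nash equilibrium is zero contribution and the group total is Σ E_j = 47 + 55 + 46 + 59 + 46 + 22 + 23 + 40 = 338.
Each contributed unit returns 3.800 to the group, so the social optimum is full contribution by everyone: group total = 3.800 × 338 = 1284.40.
Efficiency loss = (3.800 − 1) × 338 = 946.40.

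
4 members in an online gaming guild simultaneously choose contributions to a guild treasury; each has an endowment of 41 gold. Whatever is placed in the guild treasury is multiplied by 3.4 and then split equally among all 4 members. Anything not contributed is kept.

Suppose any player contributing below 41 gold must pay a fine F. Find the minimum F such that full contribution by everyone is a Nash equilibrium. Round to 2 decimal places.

Given the others contribute fully, the best deviation is to contribute 0 (any partial contribution still incurs the fine and gives up units whose private return 0.8500 is below 1).
Deviating from 41 to 0 saves 41 gold but forfeits the deviator's share of the drop in the guild treasury: 3.4/4 × 41 = 34.85.
So the deviation gain is 41 − 34.85 = 6.15, and the fine must be at least 6.15 gold to wipe it out.

6.15 gold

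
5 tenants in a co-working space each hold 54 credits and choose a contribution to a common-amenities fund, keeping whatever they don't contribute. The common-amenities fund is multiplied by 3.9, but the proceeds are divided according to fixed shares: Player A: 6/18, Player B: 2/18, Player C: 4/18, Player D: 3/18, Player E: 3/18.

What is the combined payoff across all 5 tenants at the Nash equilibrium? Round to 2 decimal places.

426.60 credits

A player with share s gets back 3.9·s per unit contributed, so full contribution is dominant for anyone with s > 1/3.9 = 0.2564 and zero contribution is dominant for anyone below.
Player A alone (share 6/18) is above the threshold, contributing 54; the remaining 4 contribute 0. Total contributed: 54.
The common-amenities fund pays out 3.9 × 54 = 210.60 in total (split across the unequal shares, but the aggregate is all that matters for the group sum).
The 4 free-riders keep 54 each, adding 216. Group total = 216 + 210.60 = 426.60.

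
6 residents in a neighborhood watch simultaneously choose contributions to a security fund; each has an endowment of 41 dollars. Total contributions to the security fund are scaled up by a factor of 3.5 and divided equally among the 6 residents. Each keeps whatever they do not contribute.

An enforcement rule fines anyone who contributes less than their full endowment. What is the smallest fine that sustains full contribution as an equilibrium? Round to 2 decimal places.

Given the others contribute fully, the best deviation is to contribute 0 (any partial contribution still incurs the fine and gives up units whose private return 0.5833 is below 1).
Deviating from 41 to 0 saves 41 dollars but forfeits the deviator's share of the drop in the security fund: 3.5/6 × 41 = 23.92.
So the deviation gain is 41 − 23.92 = 17.08, and the fine must be at least 17.08 dollars to wipe it out.

17.08 dollars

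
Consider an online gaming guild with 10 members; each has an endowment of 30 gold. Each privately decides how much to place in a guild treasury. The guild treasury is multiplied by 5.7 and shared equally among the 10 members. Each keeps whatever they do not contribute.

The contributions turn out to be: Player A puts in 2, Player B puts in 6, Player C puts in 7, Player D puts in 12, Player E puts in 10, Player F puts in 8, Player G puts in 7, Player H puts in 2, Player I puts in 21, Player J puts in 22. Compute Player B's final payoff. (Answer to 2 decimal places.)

Total contributed: 2 + 6 + 7 + 12 + 10 + 8 + 7 + 2 + 21 + 22 = 97.
Each receives 5.7 × 97 / 10 = 55.29 from the guild treasury.
Player B keeps 30 − 6 = 24, so Player B's payoff is 24 + 55.29 = 79.29.

79.29 gold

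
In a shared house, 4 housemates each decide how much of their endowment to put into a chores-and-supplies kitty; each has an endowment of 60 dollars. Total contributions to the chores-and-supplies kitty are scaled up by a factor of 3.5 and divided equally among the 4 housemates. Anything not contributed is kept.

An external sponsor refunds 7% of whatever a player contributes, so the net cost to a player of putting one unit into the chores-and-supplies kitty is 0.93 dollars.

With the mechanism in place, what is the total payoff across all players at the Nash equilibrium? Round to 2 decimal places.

With the mechanism, a contributed unit returns (3.5/4) / 0.93 = 0.9409 per unit of net cost — still below 1 — so contributing 0 remains dominant for every player.
At the Nash equilibrium no one contributes; group total payoff = 4 × 60 = 240.

240.00 dollars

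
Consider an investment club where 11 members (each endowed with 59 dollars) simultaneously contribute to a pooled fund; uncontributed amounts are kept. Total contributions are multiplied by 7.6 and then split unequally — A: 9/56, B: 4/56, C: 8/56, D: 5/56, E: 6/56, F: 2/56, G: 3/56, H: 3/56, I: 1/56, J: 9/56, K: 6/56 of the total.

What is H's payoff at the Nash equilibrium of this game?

A player with share s gets back 7.6·s per unit contributed, so full contribution is dominant for anyone with s > 1/7.6 = 0.1316 and zero contribution is dominant for anyone below.
A, C and J are above the threshold, contributing 59 each; the remaining 8 contribute 0. Total contributed: 177.
H keeps 59 and receives 7.6 × 177 × 3/56 = 72.06 from the pooled fund, for a payoff of 131.06.

131.06 dollars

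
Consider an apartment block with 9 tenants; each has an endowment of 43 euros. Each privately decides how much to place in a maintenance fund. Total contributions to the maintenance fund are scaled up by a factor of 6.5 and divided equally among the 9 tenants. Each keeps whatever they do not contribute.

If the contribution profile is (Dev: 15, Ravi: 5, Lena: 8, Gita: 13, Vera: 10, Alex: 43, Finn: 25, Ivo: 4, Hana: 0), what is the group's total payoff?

Total contributed: 15 + 5 + 8 + 13 + 10 + 43 + 25 + 4 + 0 = 123; total kept: 9 × 43 − 123 = 264.
The maintenance fund pays out 6.5 × 123 = 799.50 in aggregate.
Group total = 264 + 799.50 = 1063.50.

1063.50 euros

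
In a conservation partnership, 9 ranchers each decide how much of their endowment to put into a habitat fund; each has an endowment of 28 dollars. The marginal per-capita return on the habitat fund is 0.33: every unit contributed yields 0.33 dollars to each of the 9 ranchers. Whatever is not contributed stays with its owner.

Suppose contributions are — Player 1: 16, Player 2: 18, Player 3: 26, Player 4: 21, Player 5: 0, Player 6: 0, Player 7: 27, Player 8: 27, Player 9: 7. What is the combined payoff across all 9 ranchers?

531.74 dollars

Total contributed: 16 + 18 + 26 + 21 + 0 + 0 + 27 + 27 + 7 = 142; total kept: 9 × 28 − 142 = 110.
The habitat fund pays out 0.33 × 9 × 142 = 421.74 in aggregate.
Group total = 110 + 421.74 = 531.74.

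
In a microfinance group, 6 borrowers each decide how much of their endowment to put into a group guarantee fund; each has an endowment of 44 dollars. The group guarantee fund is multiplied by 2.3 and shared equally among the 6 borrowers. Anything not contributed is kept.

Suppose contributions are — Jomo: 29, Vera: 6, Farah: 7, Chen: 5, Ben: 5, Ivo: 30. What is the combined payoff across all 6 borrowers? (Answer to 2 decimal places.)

370.60 dollars

Total contributed: 29 + 6 + 7 + 5 + 5 + 30 = 82; total kept: 6 × 44 − 82 = 182.
The group guarantee fund pays out 2.3 × 82 = 188.60 in aggregate.
Group total = 182 + 188.60 = 370.60.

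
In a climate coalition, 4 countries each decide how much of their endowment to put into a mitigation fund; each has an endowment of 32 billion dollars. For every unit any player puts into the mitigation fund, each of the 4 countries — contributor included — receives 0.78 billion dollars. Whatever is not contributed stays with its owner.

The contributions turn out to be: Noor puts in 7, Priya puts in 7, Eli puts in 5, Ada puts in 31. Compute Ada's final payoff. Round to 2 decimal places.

Total contributed: 7 + 7 + 5 + 31 = 50.
Each receives 0.78 × 50 = 39.00 from the mitigation fund.
Ada keeps 32 − 31 = 1, so Ada's payoff is 1 + 39.00 = 40.00.

40.00 billion dollars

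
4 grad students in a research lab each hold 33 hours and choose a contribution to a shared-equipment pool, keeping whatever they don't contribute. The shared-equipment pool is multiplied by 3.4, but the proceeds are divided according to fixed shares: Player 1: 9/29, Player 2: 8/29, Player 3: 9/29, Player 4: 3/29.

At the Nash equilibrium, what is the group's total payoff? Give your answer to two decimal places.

290.40 hours

For player j, contributing a unit is worthwhile iff 3.4 × (j's share) ≥ 1, i.e. iff j's share is at least 0.2941.
The shares above 0.2941 belong to Player 1 and Player 3, contributing 33 each; the remaining 2 contribute 0. Total contributed: 66.
The shared-equipment pool pays out 3.4 × 66 = 224.40 in total (split across the unequal shares, but the aggregate is all that matters for the group sum).
The 2 free-riders keep 33 each, adding 66. Group total = 66 + 224.40 = 290.40.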